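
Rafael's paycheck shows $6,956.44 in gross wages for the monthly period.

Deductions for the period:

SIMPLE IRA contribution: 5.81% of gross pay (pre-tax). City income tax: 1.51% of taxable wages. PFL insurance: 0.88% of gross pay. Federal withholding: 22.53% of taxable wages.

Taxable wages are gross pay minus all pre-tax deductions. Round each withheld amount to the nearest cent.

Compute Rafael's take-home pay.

$4,915.88

SIMPLE IRA contribution: $6,956.44 × 0.0581 = $404.17
Taxable wages = $6,956.44 − $404.17 = $6,552.27
Federal withholding: $6,552.27 × 0.2253 = $1,476.23
City income tax: $6,552.27 × 0.0151 = $98.94
PFL insurance: $6,956.44 × 0.0088 = $61.22
Total deductions = $404.17 + $1,476.23 + $98.94 + $61.22 = $2,040.56
Net pay = $6,956.44 − $2,040.56 = $4,915.88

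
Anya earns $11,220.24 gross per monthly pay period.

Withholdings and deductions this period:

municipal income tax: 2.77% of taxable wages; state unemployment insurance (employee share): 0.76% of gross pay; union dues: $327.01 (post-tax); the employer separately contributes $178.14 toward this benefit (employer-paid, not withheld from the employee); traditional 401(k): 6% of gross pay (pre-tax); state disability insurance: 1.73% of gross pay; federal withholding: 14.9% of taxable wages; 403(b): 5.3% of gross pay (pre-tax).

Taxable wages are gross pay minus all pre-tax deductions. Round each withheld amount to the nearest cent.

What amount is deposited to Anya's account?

$7,587.39

403(b): $11,220.24 × 0.053 = $594.67
Traditional 401(k): $11,220.24 × 0.06 = $673.21
Pre-tax total = $594.67 + $673.21 = $1,267.88
Taxable wages = $11,220.24 − $1,267.88 = $9,952.36
Municipal income tax: $9,952.36 × 0.0277 = $275.68
Federal withholding: $9,952.36 × 0.149 = $1,482.90
State disability insurance: $11,220.24 × 0.0173 = $194.11
State unemployment insurance (employee share): $11,220.24 × 0.0076 = $85.27
Union dues: $327.01
(Employer's $178.14 toward union dues is not withheld from the employee.)
Total deductions = $594.67 + $673.21 + $275.68 + $1,482.90 + $194.11 + $85.27 + $327.01 = $3,632.85
Net pay = $11,220.24 − $3,632.85 = $7,587.39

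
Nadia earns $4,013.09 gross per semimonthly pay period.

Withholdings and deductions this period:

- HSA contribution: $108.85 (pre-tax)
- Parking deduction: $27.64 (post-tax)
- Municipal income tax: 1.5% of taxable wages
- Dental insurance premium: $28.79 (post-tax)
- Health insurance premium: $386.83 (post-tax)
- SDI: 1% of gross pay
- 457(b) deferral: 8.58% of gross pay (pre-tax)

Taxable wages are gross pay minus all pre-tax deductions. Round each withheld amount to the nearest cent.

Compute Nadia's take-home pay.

457(b) deferral: $4,013.09 × 0.0858 = $344.32
HSA contribution: $108.85
Pre-tax total = $344.32 + $108.85 = $453.17
Taxable wages = $4,013.09 − $453.17 = $3,559.92
Municipal income tax: $3,559.92 × 0.015 = $53.40
SDI: $4,013.09 × 0.01 = $40.13
Health insurance premium: $386.83
Parking deduction: $27.64
Dental insurance premium: $28.79
Total deductions = $344.32 + $108.85 + $53.40 + $40.13 + $386.83 + $27.64 + $28.79 = $989.96
Net pay = $4,013.09 − $989.96 = $3,023.13

$3,023.13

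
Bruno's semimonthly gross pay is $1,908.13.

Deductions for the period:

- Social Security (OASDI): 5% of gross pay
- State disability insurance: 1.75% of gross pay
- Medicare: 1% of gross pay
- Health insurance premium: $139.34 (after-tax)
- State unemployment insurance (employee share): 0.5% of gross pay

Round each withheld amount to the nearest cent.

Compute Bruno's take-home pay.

Social Security (OASDI): $1,908.13 × 0.05 = $95.41
Medicare: $1,908.13 × 0.01 = $19.08
State unemployment insurance (employee share): $1,908.13 × 0.005 = $9.54
State disability insurance: $1,908.13 × 0.0175 = $33.39
Health insurance premium: $139.34
Total deductions = $95.41 + $19.08 + $9.54 + $33.39 + $139.34 = $296.76
Net pay = $1,908.13 − $296.76 = $1,611.37

$1,611.37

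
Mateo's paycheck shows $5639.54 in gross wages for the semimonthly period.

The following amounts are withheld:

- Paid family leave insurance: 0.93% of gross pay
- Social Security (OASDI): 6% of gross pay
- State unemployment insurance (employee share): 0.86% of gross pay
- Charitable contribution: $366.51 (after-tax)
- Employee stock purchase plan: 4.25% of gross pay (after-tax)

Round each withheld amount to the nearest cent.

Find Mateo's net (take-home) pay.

$4594.03

State unemployment insurance (employee share): $5639.54 × 0.0086 = $48.50
Paid family leave insurance: $5639.54 × 0.0093 = $52.45
Social Security (OASDI): $5639.54 × 0.06 = $338.37
Charitable contribution: $366.51
Employee stock purchase plan: $5639.54 × 0.0425 = $239.68
Total deductions = $48.50 + $52.45 + $338.37 + $366.51 + $239.68 = $1045.51
Net pay = $5639.54 − $1045.51 = $4594.03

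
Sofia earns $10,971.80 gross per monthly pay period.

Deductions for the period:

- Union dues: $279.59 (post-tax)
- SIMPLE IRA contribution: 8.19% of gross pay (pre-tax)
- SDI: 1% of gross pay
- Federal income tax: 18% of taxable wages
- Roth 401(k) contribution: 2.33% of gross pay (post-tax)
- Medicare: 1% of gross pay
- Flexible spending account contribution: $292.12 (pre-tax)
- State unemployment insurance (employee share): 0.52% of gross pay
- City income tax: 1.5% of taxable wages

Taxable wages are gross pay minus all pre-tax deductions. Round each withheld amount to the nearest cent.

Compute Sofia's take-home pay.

SIMPLE IRA contribution: $10,971.80 × 0.0819 = $898.59
Flexible spending account contribution: $292.12
Pre-tax total = $898.59 + $292.12 = $1,190.71
Taxable wages = $10,971.80 − $1,190.71 = $9,781.09
Federal income tax: $9,781.09 × 0.18 = $1,760.60
City income tax: $9,781.09 × 0.015 = $146.72
Medicare: $10,971.80 × 0.01 = $109.72
SDI: $10,971.80 × 0.01 = $109.72
State unemployment insurance (employee share): $10,971.80 × 0.0052 = $57.05
Union dues: $279.59
Roth 401(k) contribution: $10,971.80 × 0.0233 = $255.64
Total deductions = $898.59 + $292.12 + $1,760.60 + $146.72 + $109.72 + $109.72 + $57.05 + $279.59 + $255.64 = $3,909.75
Net pay = $10,971.80 − $3,909.75 = $7,062.05

$7,062.05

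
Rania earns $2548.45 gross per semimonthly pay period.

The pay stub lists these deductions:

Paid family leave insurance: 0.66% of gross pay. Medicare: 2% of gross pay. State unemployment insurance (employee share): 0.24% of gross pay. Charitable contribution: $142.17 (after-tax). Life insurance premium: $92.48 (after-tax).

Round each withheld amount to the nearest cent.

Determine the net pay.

$2239.89

Paid family leave insurance: $2548.45 × 0.0066 = $16.82
Medicare: $2548.45 × 0.02 = $50.97
State unemployment insurance (employee share): $2548.45 × 0.0024 = $6.12
Charitable contribution: $142.17
Life insurance premium: $92.48
Total deductions = $16.82 + $50.97 + $6.12 + $142.17 + $92.48 = $308.56
Net pay = $2548.45 − $308.56 = $2239.89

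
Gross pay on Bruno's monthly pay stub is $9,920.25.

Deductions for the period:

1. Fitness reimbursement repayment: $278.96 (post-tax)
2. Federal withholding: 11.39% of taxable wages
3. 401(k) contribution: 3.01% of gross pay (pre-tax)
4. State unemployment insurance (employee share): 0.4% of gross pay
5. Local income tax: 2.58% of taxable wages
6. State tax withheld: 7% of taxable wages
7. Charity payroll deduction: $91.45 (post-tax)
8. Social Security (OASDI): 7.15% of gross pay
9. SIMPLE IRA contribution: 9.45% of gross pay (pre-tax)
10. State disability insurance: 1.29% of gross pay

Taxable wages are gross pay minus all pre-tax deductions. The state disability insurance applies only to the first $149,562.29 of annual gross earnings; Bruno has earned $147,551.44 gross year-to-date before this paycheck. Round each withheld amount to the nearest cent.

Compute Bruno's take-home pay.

401(k) contribution: $9,920.25 × 0.0301 = $298.60
SIMPLE IRA contribution: $9,920.25 × 0.0945 = $937.46
Pre-tax total = $298.60 + $937.46 = $1,236.06
Taxable wages = $9,920.25 − $1,236.06 = $8,684.19
Local income tax: $8,684.19 × 0.0258 = $224.05
Federal withholding: $8,684.19 × 0.1139 = $989.13
State tax withheld: $8,684.19 × 0.07 = $607.89
State disability insurance: only $149,562.29 − $147,551.44 = $2,010.85 of this check is subject → $2,010.85 × 0.0129 = $25.94
Social Security (OASDI): $9,920.25 × 0.0715 = $709.30
State unemployment insurance (employee share): $9,920.25 × 0.004 = $39.68
Charity payroll deduction: $91.45
Fitness reimbursement repayment: $278.96
Total deductions = $298.60 + $937.46 + $224.05 + $989.13 + $607.89 + $25.94 + $709.30 + $39.68 + $91.45 + $278.96 = $4,202.46
Net pay = $9,920.25 − $4,202.46 = $5,717.79

$5,717.79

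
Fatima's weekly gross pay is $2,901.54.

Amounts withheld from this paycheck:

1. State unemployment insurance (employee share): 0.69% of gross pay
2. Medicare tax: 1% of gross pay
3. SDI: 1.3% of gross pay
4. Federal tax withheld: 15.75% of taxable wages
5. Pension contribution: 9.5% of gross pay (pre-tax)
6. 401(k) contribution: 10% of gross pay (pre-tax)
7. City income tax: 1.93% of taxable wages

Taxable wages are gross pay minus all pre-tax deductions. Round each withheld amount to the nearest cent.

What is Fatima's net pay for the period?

$1,836.02

401(k) contribution: $2,901.54 × 0.1 = $290.15
Pension contribution: $2,901.54 × 0.095 = $275.65
Pre-tax total = $290.15 + $275.65 = $565.80
Taxable wages = $2,901.54 − $565.80 = $2,335.74
Federal tax withheld: $2,335.74 × 0.1575 = $367.88
City income tax: $2,335.74 × 0.0193 = $45.08
Medicare tax: $2,901.54 × 0.01 = $29.02
SDI: $2,901.54 × 0.013 = $37.72
State unemployment insurance (employee share): $2,901.54 × 0.0069 = $20.02
Total deductions = $290.15 + $275.65 + $367.88 + $45.08 + $29.02 + $37.72 + $20.02 = $1,065.52
Net pay = $2,901.54 − $1,065.52 = $1,836.02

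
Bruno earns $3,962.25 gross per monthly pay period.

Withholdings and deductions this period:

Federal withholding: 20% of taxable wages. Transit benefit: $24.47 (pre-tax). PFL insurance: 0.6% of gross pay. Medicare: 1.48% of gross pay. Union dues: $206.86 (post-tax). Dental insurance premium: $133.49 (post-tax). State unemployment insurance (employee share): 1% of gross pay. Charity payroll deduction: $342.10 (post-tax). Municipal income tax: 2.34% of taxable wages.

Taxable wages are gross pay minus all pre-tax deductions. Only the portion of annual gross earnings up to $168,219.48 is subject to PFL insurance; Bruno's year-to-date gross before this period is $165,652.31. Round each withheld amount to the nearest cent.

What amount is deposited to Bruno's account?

$2,261.97

Transit benefit: $24.47
Taxable wages = $3,962.25 − $24.47 = $3,937.78
Municipal income tax: $3,937.78 × 0.0234 = $92.14
Federal withholding: $3,937.78 × 0.2 = $787.56
Medicare: $3,962.25 × 0.0148 = $58.64
PFL insurance: only $168,219.48 − $165,652.31 = $2,567.17 of this check is subject → $2,567.17 × 0.006 = $15.40
State unemployment insurance (employee share): $3,962.25 × 0.01 = $39.62
Union dues: $206.86
Charity payroll deduction: $342.10
Dental insurance premium: $133.49
Total deductions = $24.47 + $92.14 + $787.56 + $58.64 + $15.40 + $39.62 + $206.86 + $342.10 + $133.49 = $1,700.28
Net pay = $3,962.25 − $1,700.28 = $2,261.97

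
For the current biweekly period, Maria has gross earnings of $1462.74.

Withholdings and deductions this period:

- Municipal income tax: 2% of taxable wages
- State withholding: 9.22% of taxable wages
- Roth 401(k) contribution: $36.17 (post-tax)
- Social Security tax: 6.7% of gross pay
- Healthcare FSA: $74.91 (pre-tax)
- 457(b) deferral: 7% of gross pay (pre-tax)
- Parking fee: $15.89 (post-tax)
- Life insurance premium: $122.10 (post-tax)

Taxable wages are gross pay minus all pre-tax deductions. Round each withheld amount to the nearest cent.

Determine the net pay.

$869.05

457(b) deferral: $1462.74 × 0.07 = $102.39
Healthcare FSA: $74.91
Pre-tax total = $102.39 + $74.91 = $177.30
Taxable wages = $1462.74 − $177.30 = $1285.44
State withholding: $1285.44 × 0.0922 = $118.52
Municipal income tax: $1285.44 × 0.02 = $25.71
Social Security tax: $1462.74 × 0.067 = $98.00
Roth 401(k) contribution: $36.17
Parking fee: $15.89
Life insurance premium: $122.10
Total deductions = $102.39 + $74.91 + $118.52 + $25.71 + $98.00 + $36.17 + $15.89 + $122.10 = $593.69
Net pay = $1462.74 − $593.69 = $869.05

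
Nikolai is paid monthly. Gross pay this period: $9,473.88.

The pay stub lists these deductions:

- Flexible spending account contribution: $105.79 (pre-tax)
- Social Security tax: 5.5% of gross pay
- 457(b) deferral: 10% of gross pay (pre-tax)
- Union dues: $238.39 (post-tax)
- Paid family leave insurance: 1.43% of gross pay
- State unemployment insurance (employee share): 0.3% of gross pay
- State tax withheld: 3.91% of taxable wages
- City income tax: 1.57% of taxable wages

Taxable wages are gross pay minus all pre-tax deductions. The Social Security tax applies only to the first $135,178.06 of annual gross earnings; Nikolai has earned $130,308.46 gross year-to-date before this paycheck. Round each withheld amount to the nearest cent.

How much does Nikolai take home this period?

$7,289.13

457(b) deferral: $9,473.88 × 0.1 = $947.39
Flexible spending account contribution: $105.79
Pre-tax total = $947.39 + $105.79 = $1,053.18
Taxable wages = $9,473.88 − $1,053.18 = $8,420.70
State tax withheld: $8,420.70 × 0.0391 = $329.25
City income tax: $8,420.70 × 0.0157 = $132.20
State unemployment insurance (employee share): $9,473.88 × 0.003 = $28.42
Paid family leave insurance: $9,473.88 × 0.0143 = $135.48
Social Security tax: only $135,178.06 − $130,308.46 = $4,869.60 of this check is subject → $4,869.60 × 0.055 = $267.83
Union dues: $238.39
Total deductions = $947.39 + $105.79 + $329.25 + $132.20 + $28.42 + $135.48 + $267.83 + $238.39 = $2,184.75
Net pay = $9,473.88 − $2,184.75 = $7,289.13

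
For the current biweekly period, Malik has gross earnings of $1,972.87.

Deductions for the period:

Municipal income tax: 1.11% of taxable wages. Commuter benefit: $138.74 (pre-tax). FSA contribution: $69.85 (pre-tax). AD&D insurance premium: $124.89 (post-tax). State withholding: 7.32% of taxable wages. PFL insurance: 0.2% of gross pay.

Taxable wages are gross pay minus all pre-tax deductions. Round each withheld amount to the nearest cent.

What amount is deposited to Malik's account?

$1,486.71

FSA contribution: $69.85
Commuter benefit: $138.74
Pre-tax total = $69.85 + $138.74 = $208.59
Taxable wages = $1,972.87 − $208.59 = $1,764.28
State withholding: $1,764.28 × 0.0732 = $129.15
Municipal income tax: $1,764.28 × 0.0111 = $19.58
PFL insurance: $1,972.87 × 0.002 = $3.95
AD&D insurance premium: $124.89
Total deductions = $69.85 + $138.74 + $129.15 + $19.58 + $3.95 + $124.89 = $486.16
Net pay = $1,972.87 − $486.16 = $1,486.71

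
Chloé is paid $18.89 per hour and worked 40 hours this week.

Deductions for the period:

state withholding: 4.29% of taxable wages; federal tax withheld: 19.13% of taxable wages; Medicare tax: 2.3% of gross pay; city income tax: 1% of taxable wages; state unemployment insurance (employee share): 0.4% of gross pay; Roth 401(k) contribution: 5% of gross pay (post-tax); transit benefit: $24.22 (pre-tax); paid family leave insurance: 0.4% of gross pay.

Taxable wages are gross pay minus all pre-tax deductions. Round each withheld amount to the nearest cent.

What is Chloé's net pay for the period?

$491.58

Gross pay: 40 × $18.89 = $755.60
Transit benefit: $24.22
Taxable wages = $755.60 − $24.22 = $731.38
State withholding: $731.38 × 0.0429 = $31.38
City income tax: $731.38 × 0.01 = $7.31
Federal tax withheld: $731.38 × 0.1913 = $139.91
Paid family leave insurance: $755.60 × 0.004 = $3.02
Medicare tax: $755.60 × 0.023 = $17.38
State unemployment insurance (employee share): $755.60 × 0.004 = $3.02
Roth 401(k) contribution: $755.60 × 0.05 = $37.78
Total deductions = $24.22 + $31.38 + $7.31 + $139.91 + $3.02 + $17.38 + $3.02 + $37.78 = $264.02
Net pay = $755.60 − $264.02 = $491.58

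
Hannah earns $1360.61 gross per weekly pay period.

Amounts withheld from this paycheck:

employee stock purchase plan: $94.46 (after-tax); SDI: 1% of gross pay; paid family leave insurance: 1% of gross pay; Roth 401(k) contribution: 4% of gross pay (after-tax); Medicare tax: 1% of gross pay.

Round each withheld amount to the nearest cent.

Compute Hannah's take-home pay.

SDI: $1360.61 × 0.01 = $13.61
Paid family leave insurance: $1360.61 × 0.01 = $13.61
Medicare tax: $1360.61 × 0.01 = $13.61
Employee stock purchase plan: $94.46
Roth 401(k) contribution: $1360.61 × 0.04 = $54.42
Total deductions = $13.61 + $13.61 + $13.61 + $94.46 + $54.42 = $189.71
Net pay = $1360.61 − $189.71 = $1170.90

$1170.90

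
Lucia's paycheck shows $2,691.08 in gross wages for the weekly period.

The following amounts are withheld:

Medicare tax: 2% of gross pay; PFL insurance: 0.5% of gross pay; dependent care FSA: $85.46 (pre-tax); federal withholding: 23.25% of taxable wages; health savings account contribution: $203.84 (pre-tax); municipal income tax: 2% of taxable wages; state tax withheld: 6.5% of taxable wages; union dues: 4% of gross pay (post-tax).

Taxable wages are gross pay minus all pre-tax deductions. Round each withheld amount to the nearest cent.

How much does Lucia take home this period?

Dependent care FSA: $85.46
Health savings account contribution: $203.84
Pre-tax total = $85.46 + $203.84 = $289.30
Taxable wages = $2,691.08 − $289.30 = $2,401.78
Federal withholding: $2,401.78 × 0.2325 = $558.41
State tax withheld: $2,401.78 × 0.065 = $156.12
Municipal income tax: $2,401.78 × 0.02 = $48.04
Medicare tax: $2,691.08 × 0.02 = $53.82
PFL insurance: $2,691.08 × 0.005 = $13.46
Union dues: $2,691.08 × 0.04 = $107.64
Total deductions = $85.46 + $203.84 + $558.41 + $156.12 + $48.04 + $53.82 + $13.46 + $107.64 = $1,226.79
Net pay = $2,691.08 − $1,226.79 = $1,464.29

$1,464.29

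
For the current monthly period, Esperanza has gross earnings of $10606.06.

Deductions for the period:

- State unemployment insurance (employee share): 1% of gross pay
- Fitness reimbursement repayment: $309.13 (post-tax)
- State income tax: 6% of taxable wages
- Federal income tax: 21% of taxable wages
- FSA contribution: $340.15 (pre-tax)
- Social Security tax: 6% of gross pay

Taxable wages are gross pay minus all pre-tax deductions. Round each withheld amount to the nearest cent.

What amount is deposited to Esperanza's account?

$6442.57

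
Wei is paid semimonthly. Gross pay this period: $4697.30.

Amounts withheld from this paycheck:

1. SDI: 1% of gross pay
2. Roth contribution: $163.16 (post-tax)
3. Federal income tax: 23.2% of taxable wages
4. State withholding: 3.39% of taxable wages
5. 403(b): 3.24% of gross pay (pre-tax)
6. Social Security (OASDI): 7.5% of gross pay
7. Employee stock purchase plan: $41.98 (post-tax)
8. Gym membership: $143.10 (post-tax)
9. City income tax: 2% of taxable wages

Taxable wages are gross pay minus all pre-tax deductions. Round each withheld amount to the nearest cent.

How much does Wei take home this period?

$2498.15

403(b): $4697.30 × 0.0324 = $152.19
Taxable wages = $4697.30 − $152.19 = $4545.11
City income tax: $4545.11 × 0.02 = $90.90
Federal income tax: $4545.11 × 0.232 = $1054.47
State withholding: $4545.11 × 0.0339 = $154.08
SDI: $4697.30 × 0.01 = $46.97
Social Security (OASDI): $4697.30 × 0.075 = $352.30
Roth contribution: $163.16
Employee stock purchase plan: $41.98
Gym membership: $143.10
Total deductions = $152.19 + $90.90 + $1054.47 + $154.08 + $46.97 + $352.30 + $163.16 + $41.98 + $143.10 = $2199.15
Net pay = $4697.30 − $2199.15 = $2498.15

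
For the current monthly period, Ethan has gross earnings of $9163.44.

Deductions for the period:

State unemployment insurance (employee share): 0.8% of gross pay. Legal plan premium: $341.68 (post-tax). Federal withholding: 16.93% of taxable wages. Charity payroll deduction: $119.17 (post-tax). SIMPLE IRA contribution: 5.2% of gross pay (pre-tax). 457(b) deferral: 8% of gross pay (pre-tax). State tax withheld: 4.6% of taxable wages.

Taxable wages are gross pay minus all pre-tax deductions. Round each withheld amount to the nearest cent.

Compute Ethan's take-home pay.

$5707.23

SIMPLE IRA contribution: $9163.44 × 0.052 = $476.50
457(b) deferral: $9163.44 × 0.08 = $733.08
Pre-tax total = $476.50 + $733.08 = $1209.58
Taxable wages = $9163.44 − $1209.58 = $7953.86
State tax withheld: $7953.86 × 0.046 = $365.88
Federal withholding: $7953.86 × 0.1693 = $1346.59
State unemployment insurance (employee share): $9163.44 × 0.008 = $73.31
Legal plan premium: $341.68
Charity payroll deduction: $119.17
Total deductions = $476.50 + $733.08 + $365.88 + $1346.59 + $73.31 + $341.68 + $119.17 = $3456.21
Net pay = $9163.44 − $3456.21 = $5707.23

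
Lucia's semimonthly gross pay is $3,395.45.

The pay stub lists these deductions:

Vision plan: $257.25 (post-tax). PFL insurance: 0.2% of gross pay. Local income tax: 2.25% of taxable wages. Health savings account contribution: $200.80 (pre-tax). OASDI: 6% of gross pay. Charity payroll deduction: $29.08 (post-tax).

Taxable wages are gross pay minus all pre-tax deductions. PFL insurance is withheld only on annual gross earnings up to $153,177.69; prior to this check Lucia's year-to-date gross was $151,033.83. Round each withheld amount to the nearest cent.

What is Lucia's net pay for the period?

Health savings account contribution: $200.80
Taxable wages = $3,395.45 − $200.80 = $3,194.65
Local income tax: $3,194.65 × 0.0225 = $71.88
PFL insurance: only $153,177.69 − $151,033.83 = $2,143.86 of this check is subject → $2,143.86 × 0.002 = $4.29
OASDI: $3,395.45 × 0.06 = $203.73
Vision plan: $257.25
Charity payroll deduction: $29.08
Total deductions = $200.80 + $71.88 + $4.29 + $203.73 + $257.25 + $29.08 = $767.03
Net pay = $3,395.45 − $767.03 = $2,628.42

$2,628.42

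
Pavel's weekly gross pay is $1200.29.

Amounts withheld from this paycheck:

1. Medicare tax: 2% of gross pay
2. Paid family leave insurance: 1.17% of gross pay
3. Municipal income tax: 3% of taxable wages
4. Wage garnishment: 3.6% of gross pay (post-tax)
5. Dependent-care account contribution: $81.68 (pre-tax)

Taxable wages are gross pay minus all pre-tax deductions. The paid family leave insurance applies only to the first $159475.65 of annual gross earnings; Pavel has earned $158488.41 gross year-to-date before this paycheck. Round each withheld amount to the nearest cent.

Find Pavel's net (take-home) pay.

Dependent-care account contribution: $81.68
Taxable wages = $1200.29 − $81.68 = $1118.61
Municipal income tax: $1118.61 × 0.03 = $33.56
Paid family leave insurance: only $159475.65 − $158488.41 = $987.24 of this check is subject → $987.24 × 0.0117 = $11.55
Medicare tax: $1200.29 × 0.02 = $24.01
Wage garnishment: $1200.29 × 0.036 = $43.21
Total deductions = $81.68 + $33.56 + $11.55 + $24.01 + $43.21 = $194.01
Net pay = $1200.29 − $194.01 = $1006.28

$1006.28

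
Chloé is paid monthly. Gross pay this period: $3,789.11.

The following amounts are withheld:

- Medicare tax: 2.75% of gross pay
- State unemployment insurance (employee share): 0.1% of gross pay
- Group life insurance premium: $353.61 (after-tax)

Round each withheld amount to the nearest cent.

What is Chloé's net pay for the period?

State unemployment insurance (employee share): $3,789.11 × 0.001 = $3.79
Medicare tax: $3,789.11 × 0.0275 = $104.20
Group life insurance premium: $353.61
Total deductions = $3.79 + $104.20 + $353.61 = $461.60
Net pay = $3,789.11 − $461.60 = $3,327.51

$3,327.51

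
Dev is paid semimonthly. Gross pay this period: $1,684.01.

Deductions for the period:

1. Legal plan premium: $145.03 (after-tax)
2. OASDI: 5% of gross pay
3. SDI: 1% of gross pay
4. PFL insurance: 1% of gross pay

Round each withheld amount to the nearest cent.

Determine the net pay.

$1,421.10

OASDI: $1,684.01 × 0.05 = $84.20
SDI: $1,684.01 × 0.01 = $16.84
PFL insurance: $1,684.01 × 0.01 = $16.84
Legal plan premium: $145.03
Total deductions = $84.20 + $16.84 + $16.84 + $145.03 = $262.91
Net pay = $1,684.01 − $262.91 = $1,421.10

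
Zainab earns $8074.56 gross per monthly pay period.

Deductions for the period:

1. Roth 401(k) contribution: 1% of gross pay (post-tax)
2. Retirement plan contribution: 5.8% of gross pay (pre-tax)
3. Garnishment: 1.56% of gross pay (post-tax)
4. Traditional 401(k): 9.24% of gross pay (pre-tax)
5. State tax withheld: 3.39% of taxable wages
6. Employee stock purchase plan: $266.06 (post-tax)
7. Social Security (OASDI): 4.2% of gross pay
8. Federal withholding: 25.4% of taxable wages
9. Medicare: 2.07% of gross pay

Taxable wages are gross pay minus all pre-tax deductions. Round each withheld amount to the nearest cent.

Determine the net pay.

Retirement plan contribution: $8074.56 × 0.058 = $468.32
Traditional 401(k): $8074.56 × 0.0924 = $746.09
Pre-tax total = $468.32 + $746.09 = $1214.41
Taxable wages = $8074.56 − $1214.41 = $6860.15
State tax withheld: $6860.15 × 0.0339 = $232.56
Federal withholding: $6860.15 × 0.254 = $1742.48
Social Security (OASDI): $8074.56 × 0.042 = $339.13
Medicare: $8074.56 × 0.0207 = $167.14
Employee stock purchase plan: $266.06
Roth 401(k) contribution: $8074.56 × 0.01 = $80.75
Garnishment: $8074.56 × 0.0156 = $125.96
Total deductions = $468.32 + $746.09 + $232.56 + $1742.48 + $339.13 + $167.14 + $266.06 + $80.75 + $125.96 = $4168.49
Net pay = $8074.56 − $4168.49 = $3906.07

$3906.07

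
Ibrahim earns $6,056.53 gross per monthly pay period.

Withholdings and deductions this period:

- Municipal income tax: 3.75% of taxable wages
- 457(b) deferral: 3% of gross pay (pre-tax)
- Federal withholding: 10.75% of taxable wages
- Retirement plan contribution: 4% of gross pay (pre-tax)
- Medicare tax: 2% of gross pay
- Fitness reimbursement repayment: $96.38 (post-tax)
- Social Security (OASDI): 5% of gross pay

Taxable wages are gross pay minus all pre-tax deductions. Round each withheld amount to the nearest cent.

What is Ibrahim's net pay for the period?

$4,295.51

457(b) deferral: $6,056.53 × 0.03 = $181.70
Retirement plan contribution: $6,056.53 × 0.04 = $242.26
Pre-tax total = $181.70 + $242.26 = $423.96
Taxable wages = $6,056.53 − $423.96 = $5,632.57
Federal withholding: $5,632.57 × 0.1075 = $605.50
Municipal income tax: $5,632.57 × 0.0375 = $211.22
Social Security (OASDI): $6,056.53 × 0.05 = $302.83
Medicare tax: $6,056.53 × 0.02 = $121.13
Fitness reimbursement repayment: $96.38
Total deductions = $181.70 + $242.26 + $605.50 + $211.22 + $302.83 + $121.13 + $96.38 = $1,761.02
Net pay = $6,056.53 − $1,761.02 = $4,295.51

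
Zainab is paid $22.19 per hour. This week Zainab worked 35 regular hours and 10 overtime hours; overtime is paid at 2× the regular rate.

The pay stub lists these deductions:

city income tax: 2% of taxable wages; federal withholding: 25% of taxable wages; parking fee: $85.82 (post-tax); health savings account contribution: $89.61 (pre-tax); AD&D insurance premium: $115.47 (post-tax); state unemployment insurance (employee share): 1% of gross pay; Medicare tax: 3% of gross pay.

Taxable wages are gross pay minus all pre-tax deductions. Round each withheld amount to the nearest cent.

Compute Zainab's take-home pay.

$575.41

Regular pay: 35 × $22.19 = $776.65
Overtime pay: 10 × $22.19 × 2 = $443.80
Gross pay = $776.65 + $443.80 = $1,220.45
Health savings account contribution: $89.61
Taxable wages = $1,220.45 − $89.61 = $1,130.84
City income tax: $1,130.84 × 0.02 = $22.62
Federal withholding: $1,130.84 × 0.25 = $282.71
Medicare tax: $1,220.45 × 0.03 = $36.61
State unemployment insurance (employee share): $1,220.45 × 0.01 = $12.20
AD&D insurance premium: $115.47
Parking fee: $85.82
Total deductions = $89.61 + $22.62 + $282.71 + $36.61 + $12.20 + $115.47 + $85.82 = $645.04
Net pay = $1,220.45 − $645.04 = $575.41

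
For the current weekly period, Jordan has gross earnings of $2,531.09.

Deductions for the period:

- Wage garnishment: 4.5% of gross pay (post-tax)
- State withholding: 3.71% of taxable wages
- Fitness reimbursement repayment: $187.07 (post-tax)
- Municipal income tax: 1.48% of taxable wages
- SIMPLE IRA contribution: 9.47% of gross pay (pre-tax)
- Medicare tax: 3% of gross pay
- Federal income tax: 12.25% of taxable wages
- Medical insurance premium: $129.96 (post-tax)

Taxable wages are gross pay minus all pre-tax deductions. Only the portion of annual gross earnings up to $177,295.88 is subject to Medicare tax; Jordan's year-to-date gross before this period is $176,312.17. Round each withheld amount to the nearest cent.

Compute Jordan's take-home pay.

SIMPLE IRA contribution: $2,531.09 × 0.0947 = $239.69
Taxable wages = $2,531.09 − $239.69 = $2,291.40
Federal income tax: $2,291.40 × 0.1225 = $280.70
State withholding: $2,291.40 × 0.0371 = $85.01
Municipal income tax: $2,291.40 × 0.0148 = $33.91
Medicare tax: only $177,295.88 − $176,312.17 = $983.71 of this check is subject → $983.71 × 0.03 = $29.51
Fitness reimbursement repayment: $187.07
Wage garnishment: $2,531.09 × 0.045 = $113.90
Medical insurance premium: $129.96
Total deductions = $239.69 + $280.70 + $85.01 + $33.91 + $29.51 + $187.07 + $113.90 + $129.96 = $1,099.75
Net pay = $2,531.09 − $1,099.75 = $1,431.34

$1,431.34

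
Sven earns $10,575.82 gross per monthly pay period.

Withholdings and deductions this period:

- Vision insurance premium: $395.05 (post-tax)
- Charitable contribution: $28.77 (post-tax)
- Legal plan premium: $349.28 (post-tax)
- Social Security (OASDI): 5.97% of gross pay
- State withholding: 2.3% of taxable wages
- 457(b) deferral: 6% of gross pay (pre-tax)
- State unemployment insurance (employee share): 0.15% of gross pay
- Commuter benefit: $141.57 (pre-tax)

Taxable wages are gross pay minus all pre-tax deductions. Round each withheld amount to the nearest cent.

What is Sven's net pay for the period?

457(b) deferral: $10,575.82 × 0.06 = $634.55
Commuter benefit: $141.57
Pre-tax total = $634.55 + $141.57 = $776.12
Taxable wages = $10,575.82 − $776.12 = $9,799.70
State withholding: $9,799.70 × 0.023 = $225.39
State unemployment insurance (employee share): $10,575.82 × 0.0015 = $15.86
Social Security (OASDI): $10,575.82 × 0.0597 = $631.38
Charitable contribution: $28.77
Legal plan premium: $349.28
Vision insurance premium: $395.05
Total deductions = $634.55 + $141.57 + $225.39 + $15.86 + $631.38 + $28.77 + $349.28 + $395.05 = $2,421.85
Net pay = $10,575.82 − $2,421.85 = $8,153.97

$8,153.97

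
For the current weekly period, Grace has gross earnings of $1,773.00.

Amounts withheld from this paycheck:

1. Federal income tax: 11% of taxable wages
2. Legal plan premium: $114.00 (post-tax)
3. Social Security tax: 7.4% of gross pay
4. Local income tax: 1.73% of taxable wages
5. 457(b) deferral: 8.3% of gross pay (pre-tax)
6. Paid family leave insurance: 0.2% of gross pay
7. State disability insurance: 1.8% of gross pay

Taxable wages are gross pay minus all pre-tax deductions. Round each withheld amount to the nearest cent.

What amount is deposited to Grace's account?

$1,138.21

457(b) deferral: $1,773.00 × 0.083 = $147.16
Taxable wages = $1,773.00 − $147.16 = $1,625.84
Local income tax: $1,625.84 × 0.0173 = $28.13
Federal income tax: $1,625.84 × 0.11 = $178.84
Social Security tax: $1,773.00 × 0.074 = $131.20
State disability insurance: $1,773.00 × 0.018 = $31.91
Paid family leave insurance: $1,773.00 × 0.002 = $3.55
Legal plan premium: $114.00
Total deductions = $147.16 + $28.13 + $178.84 + $131.20 + $31.91 + $3.55 + $114.00 = $634.79
Net pay = $1,773.00 − $634.79 = $1,138.21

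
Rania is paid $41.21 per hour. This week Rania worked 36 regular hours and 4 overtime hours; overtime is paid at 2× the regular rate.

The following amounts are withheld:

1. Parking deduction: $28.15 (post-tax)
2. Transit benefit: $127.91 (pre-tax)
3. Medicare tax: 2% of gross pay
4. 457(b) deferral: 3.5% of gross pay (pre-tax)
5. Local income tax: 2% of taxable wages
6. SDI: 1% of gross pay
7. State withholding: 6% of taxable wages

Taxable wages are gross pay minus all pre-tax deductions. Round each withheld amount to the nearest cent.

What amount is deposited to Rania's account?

Regular pay: 36 × $41.21 = $1483.56
Overtime pay: 4 × $41.21 × 2 = $329.68
Gross pay = $1483.56 + $329.68 = $1813.24
Transit benefit: $127.91
457(b) deferral: $1813.24 × 0.035 = $63.46
Pre-tax total = $127.91 + $63.46 = $191.37
Taxable wages = $1813.24 − $191.37 = $1621.87
State withholding: $1621.87 × 0.06 = $97.31
Local income tax: $1621.87 × 0.02 = $32.44
SDI: $1813.24 × 0.01 = $18.13
Medicare tax: $1813.24 × 0.02 = $36.26
Parking deduction: $28.15
Total deductions = $127.91 + $63.46 + $97.31 + $32.44 + $18.13 + $36.26 + $28.15 = $403.66
Net pay = $1813.24 − $403.66 = $1409.58

$1409.58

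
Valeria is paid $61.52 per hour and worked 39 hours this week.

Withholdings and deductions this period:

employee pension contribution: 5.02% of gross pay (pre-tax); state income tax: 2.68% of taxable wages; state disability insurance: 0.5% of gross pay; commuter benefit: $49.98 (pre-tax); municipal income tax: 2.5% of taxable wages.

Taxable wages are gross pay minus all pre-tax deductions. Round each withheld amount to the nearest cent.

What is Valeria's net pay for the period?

$2,101.41

Gross pay: 39 × $61.52 = $2,399.28
Employee pension contribution: $2,399.28 × 0.0502 = $120.44
Commuter benefit: $49.98
Pre-tax total = $120.44 + $49.98 = $170.42
Taxable wages = $2,399.28 − $170.42 = $2,228.86
State income tax: $2,228.86 × 0.0268 = $59.73
Municipal income tax: $2,228.86 × 0.025 = $55.72
State disability insurance: $2,399.28 × 0.005 = $12.00
Total deductions = $120.44 + $49.98 + $59.73 + $55.72 + $12.00 = $297.87
Net pay = $2,399.28 − $297.87 = $2,101.41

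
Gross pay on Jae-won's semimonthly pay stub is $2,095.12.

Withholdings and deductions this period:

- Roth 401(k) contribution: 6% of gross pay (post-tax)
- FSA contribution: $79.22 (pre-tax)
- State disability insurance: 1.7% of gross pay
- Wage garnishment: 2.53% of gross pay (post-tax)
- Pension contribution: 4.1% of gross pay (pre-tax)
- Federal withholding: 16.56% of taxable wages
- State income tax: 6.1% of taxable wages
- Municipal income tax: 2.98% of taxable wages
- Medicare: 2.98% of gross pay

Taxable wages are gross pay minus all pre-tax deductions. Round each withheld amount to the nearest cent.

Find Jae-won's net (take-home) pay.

$1,158.38

Pension contribution: $2,095.12 × 0.041 = $85.90
FSA contribution: $79.22
Pre-tax total = $85.90 + $79.22 = $165.12
Taxable wages = $2,095.12 − $165.12 = $1,930.00
Federal withholding: $1,930.00 × 0.1656 = $319.61
State income tax: $1,930.00 × 0.061 = $117.73
Municipal income tax: $1,930.00 × 0.0298 = $57.51
State disability insurance: $2,095.12 × 0.017 = $35.62
Medicare: $2,095.12 × 0.0298 = $62.43
Wage garnishment: $2,095.12 × 0.0253 = $53.01
Roth 401(k) contribution: $2,095.12 × 0.06 = $125.71
Total deductions = $85.90 + $79.22 + $319.61 + $117.73 + $57.51 + $35.62 + $62.43 + $53.01 + $125.71 = $936.74
Net pay = $2,095.12 − $936.74 = $1,158.38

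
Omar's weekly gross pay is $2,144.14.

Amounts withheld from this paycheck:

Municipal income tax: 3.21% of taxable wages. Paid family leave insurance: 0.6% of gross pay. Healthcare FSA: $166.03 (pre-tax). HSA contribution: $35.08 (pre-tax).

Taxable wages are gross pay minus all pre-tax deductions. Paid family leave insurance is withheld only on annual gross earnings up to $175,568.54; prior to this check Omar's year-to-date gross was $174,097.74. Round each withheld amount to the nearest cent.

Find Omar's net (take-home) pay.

$1,871.84

Healthcare FSA: $166.03
HSA contribution: $35.08
Pre-tax total = $166.03 + $35.08 = $201.11
Taxable wages = $2,144.14 − $201.11 = $1,943.03
Municipal income tax: $1,943.03 × 0.0321 = $62.37
Paid family leave insurance: only $175,568.54 − $174,097.74 = $1,470.80 of this check is subject → $1,470.80 × 0.006 = $8.82
Total deductions = $166.03 + $35.08 + $62.37 + $8.82 = $272.30
Net pay = $2,144.14 − $272.30 = $1,871.84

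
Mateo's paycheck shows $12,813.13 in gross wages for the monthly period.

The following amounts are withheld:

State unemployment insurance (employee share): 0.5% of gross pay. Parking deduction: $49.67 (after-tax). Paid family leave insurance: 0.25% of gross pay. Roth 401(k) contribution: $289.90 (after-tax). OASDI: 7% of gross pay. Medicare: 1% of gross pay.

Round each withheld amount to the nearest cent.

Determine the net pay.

Medicare: $12,813.13 × 0.01 = $128.13
OASDI: $12,813.13 × 0.07 = $896.92
Paid family leave insurance: $12,813.13 × 0.0025 = $32.03
State unemployment insurance (employee share): $12,813.13 × 0.005 = $64.07
Parking deduction: $49.67
Roth 401(k) contribution: $289.90
Total deductions = $128.13 + $896.92 + $32.03 + $64.07 + $49.67 + $289.90 = $1,460.72
Net pay = $12,813.13 − $1,460.72 = $11,352.41

$11,352.41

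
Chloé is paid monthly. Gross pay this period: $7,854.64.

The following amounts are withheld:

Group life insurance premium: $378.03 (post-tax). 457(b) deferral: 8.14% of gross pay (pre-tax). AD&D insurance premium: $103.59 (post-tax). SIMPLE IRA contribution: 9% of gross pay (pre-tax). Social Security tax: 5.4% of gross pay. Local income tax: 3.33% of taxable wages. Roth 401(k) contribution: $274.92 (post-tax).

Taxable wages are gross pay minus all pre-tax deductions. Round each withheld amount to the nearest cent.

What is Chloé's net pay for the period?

457(b) deferral: $7,854.64 × 0.0814 = $639.37
SIMPLE IRA contribution: $7,854.64 × 0.09 = $706.92
Pre-tax total = $639.37 + $706.92 = $1,346.29
Taxable wages = $7,854.64 − $1,346.29 = $6,508.35
Local income tax: $6,508.35 × 0.0333 = $216.73
Social Security tax: $7,854.64 × 0.054 = $424.15
AD&D insurance premium: $103.59
Roth 401(k) contribution: $274.92
Group life insurance premium: $378.03
Total deductions = $639.37 + $706.92 + $216.73 + $424.15 + $103.59 + $274.92 + $378.03 = $2,743.71
Net pay = $7,854.64 − $2,743.71 = $5,110.93

$5,110.93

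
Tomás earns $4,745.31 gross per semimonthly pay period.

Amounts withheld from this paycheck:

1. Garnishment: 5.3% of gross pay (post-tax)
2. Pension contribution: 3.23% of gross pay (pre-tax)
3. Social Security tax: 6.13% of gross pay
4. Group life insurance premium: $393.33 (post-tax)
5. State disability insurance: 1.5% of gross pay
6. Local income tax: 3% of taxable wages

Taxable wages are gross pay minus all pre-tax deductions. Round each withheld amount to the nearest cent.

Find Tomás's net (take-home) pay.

$3,447.38

Pension contribution: $4,745.31 × 0.0323 = $153.27
Taxable wages = $4,745.31 − $153.27 = $4,592.04
Local income tax: $4,592.04 × 0.03 = $137.76
Social Security tax: $4,745.31 × 0.0613 = $290.89
State disability insurance: $4,745.31 × 0.015 = $71.18
Group life insurance premium: $393.33
Garnishment: $4,745.31 × 0.053 = $251.50
Total deductions = $153.27 + $137.76 + $290.89 + $71.18 + $393.33 + $251.50 = $1,297.93
Net pay = $4,745.31 − $1,297.93 = $3,447.38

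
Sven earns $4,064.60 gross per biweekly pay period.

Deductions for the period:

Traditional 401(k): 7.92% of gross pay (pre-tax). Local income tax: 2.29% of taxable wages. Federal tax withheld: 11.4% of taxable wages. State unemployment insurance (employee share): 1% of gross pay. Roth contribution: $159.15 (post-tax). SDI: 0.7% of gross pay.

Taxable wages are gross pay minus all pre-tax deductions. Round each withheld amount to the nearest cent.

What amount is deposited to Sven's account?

Traditional 401(k): $4,064.60 × 0.0792 = $321.92
Taxable wages = $4,064.60 − $321.92 = $3,742.68
Federal tax withheld: $3,742.68 × 0.114 = $426.67
Local income tax: $3,742.68 × 0.0229 = $85.71
State unemployment insurance (employee share): $4,064.60 × 0.01 = $40.65
SDI: $4,064.60 × 0.007 = $28.45
Roth contribution: $159.15
Total deductions = $321.92 + $426.67 + $85.71 + $40.65 + $28.45 + $159.15 = $1,062.55
Net pay = $4,064.60 − $1,062.55 = $3,002.05

$3,002.05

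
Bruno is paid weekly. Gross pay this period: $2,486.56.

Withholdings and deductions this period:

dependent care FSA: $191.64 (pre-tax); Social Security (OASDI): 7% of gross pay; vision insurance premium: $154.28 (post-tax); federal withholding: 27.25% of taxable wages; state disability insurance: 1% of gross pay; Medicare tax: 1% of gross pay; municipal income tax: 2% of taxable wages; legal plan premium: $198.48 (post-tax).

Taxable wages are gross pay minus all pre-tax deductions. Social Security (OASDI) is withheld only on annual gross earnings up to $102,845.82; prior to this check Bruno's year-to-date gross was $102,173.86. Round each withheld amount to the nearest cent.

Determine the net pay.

Dependent care FSA: $191.64
Taxable wages = $2,486.56 − $191.64 = $2,294.92
Federal withholding: $2,294.92 × 0.2725 = $625.37
Municipal income tax: $2,294.92 × 0.02 = $45.90
State disability insurance: $2,486.56 × 0.01 = $24.87
Medicare tax: $2,486.56 × 0.01 = $24.87
Social Security (OASDI): only $102,845.82 − $102,173.86 = $671.96 of this check is subject → $671.96 × 0.07 = $47.04
Legal plan premium: $198.48
Vision insurance premium: $154.28
Total deductions = $191.64 + $625.37 + $45.90 + $24.87 + $24.87 + $47.04 + $198.48 + $154.28 = $1,312.45
Net pay = $2,486.56 − $1,312.45 = $1,174.11

$1,174.11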